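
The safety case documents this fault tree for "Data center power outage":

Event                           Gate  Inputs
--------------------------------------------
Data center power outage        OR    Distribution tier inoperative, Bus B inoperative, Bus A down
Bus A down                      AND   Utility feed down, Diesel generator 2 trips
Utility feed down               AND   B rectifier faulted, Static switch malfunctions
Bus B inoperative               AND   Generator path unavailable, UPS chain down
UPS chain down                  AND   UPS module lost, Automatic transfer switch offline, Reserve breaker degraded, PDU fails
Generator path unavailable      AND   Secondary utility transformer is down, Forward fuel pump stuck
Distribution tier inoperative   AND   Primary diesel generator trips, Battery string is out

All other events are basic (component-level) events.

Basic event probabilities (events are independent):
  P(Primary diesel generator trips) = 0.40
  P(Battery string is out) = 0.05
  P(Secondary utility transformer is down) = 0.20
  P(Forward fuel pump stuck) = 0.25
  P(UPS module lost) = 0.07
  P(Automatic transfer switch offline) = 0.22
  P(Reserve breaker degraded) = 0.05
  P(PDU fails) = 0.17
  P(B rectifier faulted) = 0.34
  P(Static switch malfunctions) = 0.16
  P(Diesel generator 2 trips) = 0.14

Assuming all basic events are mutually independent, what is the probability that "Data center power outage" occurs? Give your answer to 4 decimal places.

0.0275

P(Distribution tier inoperative) [AND] = 0.40 × 0.05 = 0.020000
P(Generator path unavailable) [AND] = 0.20 × 0.25 = 0.050000
P(UPS chain down) [AND] = 0.07 × 0.22 × 0.05 × 0.17 = 0.000131
P(Bus B inoperative) [AND] = 0.050000 × 0.000131 = 0.000007
P(Utility feed down) [AND] = 0.34 × 0.16 = 0.054400
P(Bus A down) [AND] = 0.054400 × 0.14 = 0.007616
P(Data center power outage) [OR] = 1 − (1−0.020000) × (1−0.000007) × (1−0.007616) = 0.027470
Rounded to 4 decimal places: P(Data center power outage) ≈ 0.0275.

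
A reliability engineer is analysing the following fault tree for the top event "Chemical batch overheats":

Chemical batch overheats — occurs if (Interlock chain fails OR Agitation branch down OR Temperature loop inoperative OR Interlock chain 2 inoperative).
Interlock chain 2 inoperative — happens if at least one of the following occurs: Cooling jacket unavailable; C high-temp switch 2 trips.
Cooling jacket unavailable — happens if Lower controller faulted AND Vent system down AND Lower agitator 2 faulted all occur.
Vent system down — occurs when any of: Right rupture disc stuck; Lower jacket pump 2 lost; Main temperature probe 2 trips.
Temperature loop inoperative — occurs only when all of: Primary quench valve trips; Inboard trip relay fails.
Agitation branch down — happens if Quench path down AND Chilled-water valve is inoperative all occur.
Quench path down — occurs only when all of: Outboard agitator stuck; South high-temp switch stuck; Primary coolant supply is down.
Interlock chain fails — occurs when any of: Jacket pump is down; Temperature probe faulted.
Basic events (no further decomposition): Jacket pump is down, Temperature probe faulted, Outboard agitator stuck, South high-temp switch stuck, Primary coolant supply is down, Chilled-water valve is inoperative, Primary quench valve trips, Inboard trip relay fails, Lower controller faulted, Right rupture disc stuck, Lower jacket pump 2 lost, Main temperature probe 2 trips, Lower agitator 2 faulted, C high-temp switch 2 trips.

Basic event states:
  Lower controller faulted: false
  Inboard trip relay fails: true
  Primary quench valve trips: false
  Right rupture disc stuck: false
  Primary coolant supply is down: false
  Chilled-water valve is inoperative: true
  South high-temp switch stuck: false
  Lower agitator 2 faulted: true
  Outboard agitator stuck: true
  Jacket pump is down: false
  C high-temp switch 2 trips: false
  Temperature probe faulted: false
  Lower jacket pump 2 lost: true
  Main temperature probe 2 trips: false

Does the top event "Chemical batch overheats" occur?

No

Interlock chain fails [OR]: Jacket pump is down=not, Temperature probe faulted=not → no input occurs → does not occur.
Quench path down [AND]: Outboard agitator stuck=occurs, South high-temp switch stuck=not, Primary coolant supply is down=not → not all inputs occur → does not occur.
Agitation branch down [AND]: Quench path down=not, Chilled-water valve is inoperative=occurs → not all inputs occur → does not occur.
Temperature loop inoperative [AND]: Primary quench valve trips=not, Inboard trip relay fails=occurs → not all inputs occur → does not occur.
Vent system down [OR]: Right rupture disc stuck=not, Lower jacket pump 2 lost=occurs, Main temperature probe 2 trips=not → at least one input occurs → occurs.
Cooling jacket unavailable [AND]: Lower controller faulted=not, Vent system down=occurs, Lower agitator 2 faulted=occurs → not all inputs occur → does not occur.
Interlock chain 2 inoperative [OR]: Cooling jacket unavailable=not, C high-temp switch 2 trips=not → no input occurs → does not occur.
Chemical batch overheats [OR]: Interlock chain fails=not, Agitation branch down=not, Temperature loop inoperative=not, Interlock chain 2 inoperative=not → no input occurs → does not occur.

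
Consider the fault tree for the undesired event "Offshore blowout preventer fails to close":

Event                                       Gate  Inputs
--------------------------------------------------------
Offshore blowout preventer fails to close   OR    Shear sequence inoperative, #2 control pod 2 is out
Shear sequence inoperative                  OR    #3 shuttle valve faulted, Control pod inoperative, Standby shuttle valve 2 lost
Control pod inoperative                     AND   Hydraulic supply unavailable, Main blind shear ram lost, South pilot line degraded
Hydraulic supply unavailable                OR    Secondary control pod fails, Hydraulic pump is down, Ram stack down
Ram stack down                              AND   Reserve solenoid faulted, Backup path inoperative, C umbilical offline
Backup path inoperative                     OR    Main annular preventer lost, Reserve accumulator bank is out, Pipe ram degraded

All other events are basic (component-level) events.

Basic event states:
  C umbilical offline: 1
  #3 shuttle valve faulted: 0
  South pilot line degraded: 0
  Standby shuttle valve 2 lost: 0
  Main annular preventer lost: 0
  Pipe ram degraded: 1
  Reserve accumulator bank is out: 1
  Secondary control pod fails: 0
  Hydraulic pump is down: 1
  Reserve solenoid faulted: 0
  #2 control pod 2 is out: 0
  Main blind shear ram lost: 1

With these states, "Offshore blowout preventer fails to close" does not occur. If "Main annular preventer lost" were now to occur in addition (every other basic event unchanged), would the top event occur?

Counterfactual: set "Main annular preventer lost" to occurred.
Backup path inoperative [OR]: Main annular preventer lost=occurs, Reserve accumulator bank is out=occurs, Pipe ram degraded=occurs → at least one input occurs → occurs.
Ram stack down [AND]: Reserve solenoid faulted=not, Backup path inoperative=occurs, C umbilical offline=occurs → not all inputs occur → does not occur.
Hydraulic supply unavailable [OR]: Secondary control pod fails=not, Hydraulic pump is down=occurs, Ram stack down=not → at least one input occurs → occurs.
Control pod inoperative [AND]: Hydraulic supply unavailable=occurs, Main blind shear ram lost=occurs, South pilot line degraded=not → not all inputs occur → does not occur.
Shear sequence inoperative [OR]: #3 shuttle valve faulted=not, Control pod inoperative=not, Standby shuttle valve 2 lost=not → no input occurs → does not occur.
Offshore blowout preventer fails to close [OR]: Shear sequence inoperative=not, #2 control pod 2 is out=not → no input occurs → does not occur.

No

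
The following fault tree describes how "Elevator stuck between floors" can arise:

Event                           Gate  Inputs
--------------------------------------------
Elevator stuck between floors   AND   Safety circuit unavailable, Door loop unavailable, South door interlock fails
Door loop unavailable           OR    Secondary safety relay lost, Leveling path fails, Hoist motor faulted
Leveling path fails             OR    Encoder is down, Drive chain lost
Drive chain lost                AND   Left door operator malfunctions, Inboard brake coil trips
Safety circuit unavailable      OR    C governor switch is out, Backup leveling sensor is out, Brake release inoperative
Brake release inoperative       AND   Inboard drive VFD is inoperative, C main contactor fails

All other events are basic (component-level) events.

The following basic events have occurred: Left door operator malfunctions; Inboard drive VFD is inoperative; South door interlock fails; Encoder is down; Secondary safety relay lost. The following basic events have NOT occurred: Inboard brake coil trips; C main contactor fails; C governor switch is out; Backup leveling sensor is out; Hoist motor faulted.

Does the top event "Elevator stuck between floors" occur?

No

Brake release inoperative [AND]: Inboard drive VFD is inoperative=occurs, C main contactor fails=not → not all inputs occur → does not occur.
Safety circuit unavailable [OR]: C governor switch is out=not, Backup leveling sensor is out=not, Brake release inoperative=not → no input occurs → does not occur.
Drive chain lost [AND]: Left door operator malfunctions=occurs, Inboard brake coil trips=not → not all inputs occur → does not occur.
Leveling path fails [OR]: Encoder is down=occurs, Drive chain lost=not → at least one input occurs → occurs.
Door loop unavailable [OR]: Secondary safety relay lost=occurs, Leveling path fails=occurs, Hoist motor faulted=not → at least one input occurs → occurs.
Elevator stuck between floors [AND]: Safety circuit unavailable=not, Door loop unavailable=occurs, South door interlock fails=occurs → not all inputs occur → does not occur.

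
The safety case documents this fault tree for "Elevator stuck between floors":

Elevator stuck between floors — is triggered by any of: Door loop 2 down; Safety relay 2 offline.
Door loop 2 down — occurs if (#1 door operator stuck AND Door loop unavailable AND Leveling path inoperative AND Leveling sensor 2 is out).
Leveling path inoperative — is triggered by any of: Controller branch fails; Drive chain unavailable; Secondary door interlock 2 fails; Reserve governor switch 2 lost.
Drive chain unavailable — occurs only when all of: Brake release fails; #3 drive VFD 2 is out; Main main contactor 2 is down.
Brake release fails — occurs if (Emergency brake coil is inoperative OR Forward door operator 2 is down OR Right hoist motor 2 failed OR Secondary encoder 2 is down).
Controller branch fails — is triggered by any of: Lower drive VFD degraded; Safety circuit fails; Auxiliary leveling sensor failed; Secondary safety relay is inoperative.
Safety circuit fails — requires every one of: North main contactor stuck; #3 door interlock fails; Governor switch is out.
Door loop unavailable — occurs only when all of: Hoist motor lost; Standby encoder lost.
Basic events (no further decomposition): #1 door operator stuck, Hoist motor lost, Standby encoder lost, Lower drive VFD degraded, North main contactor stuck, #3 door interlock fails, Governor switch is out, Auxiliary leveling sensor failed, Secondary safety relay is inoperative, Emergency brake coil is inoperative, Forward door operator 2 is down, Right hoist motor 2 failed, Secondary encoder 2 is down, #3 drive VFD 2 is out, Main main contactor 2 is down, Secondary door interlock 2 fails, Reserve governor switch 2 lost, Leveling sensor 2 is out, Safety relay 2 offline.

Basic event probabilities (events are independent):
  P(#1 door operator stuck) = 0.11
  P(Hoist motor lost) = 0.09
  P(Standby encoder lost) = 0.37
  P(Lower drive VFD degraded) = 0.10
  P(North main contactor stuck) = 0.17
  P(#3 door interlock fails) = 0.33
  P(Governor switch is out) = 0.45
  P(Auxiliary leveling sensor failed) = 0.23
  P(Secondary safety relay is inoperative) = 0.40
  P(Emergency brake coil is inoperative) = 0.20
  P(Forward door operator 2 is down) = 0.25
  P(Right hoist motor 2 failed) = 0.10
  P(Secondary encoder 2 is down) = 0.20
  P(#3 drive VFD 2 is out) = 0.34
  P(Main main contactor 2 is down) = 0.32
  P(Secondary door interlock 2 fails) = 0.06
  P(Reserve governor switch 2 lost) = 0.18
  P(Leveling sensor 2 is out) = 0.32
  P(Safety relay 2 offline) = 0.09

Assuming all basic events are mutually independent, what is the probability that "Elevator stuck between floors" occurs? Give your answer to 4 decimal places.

0.0908

P(Door loop unavailable) [AND] = 0.09 × 0.37 = 0.033300
P(Safety circuit fails) [AND] = 0.17 × 0.33 × 0.45 = 0.025245
P(Controller branch fails) [OR] = 1 − (1−0.10) × (1−0.025245) × (1−0.23) × (1−0.40) = 0.594697
P(Brake release fails) [OR] = 1 − (1−0.20) × (1−0.25) × (1−0.10) × (1−0.20) = 0.568000
P(Drive chain unavailable) [AND] = 0.568000 × 0.34 × 0.32 = 0.061798
P(Leveling path inoperative) [OR] = 1 − (1−0.594697) × (1−0.061798) × (1−0.06) × (1−0.18) = 0.706899
P(Door loop 2 down) [AND] = 0.11 × 0.033300 × 0.706899 × 0.32 = 0.000829
P(Elevator stuck between floors) [OR] = 1 − (1−0.000829) × (1−0.09) = 0.090754
Rounded to 4 decimal places: P(Elevator stuck between floors) ≈ 0.0908.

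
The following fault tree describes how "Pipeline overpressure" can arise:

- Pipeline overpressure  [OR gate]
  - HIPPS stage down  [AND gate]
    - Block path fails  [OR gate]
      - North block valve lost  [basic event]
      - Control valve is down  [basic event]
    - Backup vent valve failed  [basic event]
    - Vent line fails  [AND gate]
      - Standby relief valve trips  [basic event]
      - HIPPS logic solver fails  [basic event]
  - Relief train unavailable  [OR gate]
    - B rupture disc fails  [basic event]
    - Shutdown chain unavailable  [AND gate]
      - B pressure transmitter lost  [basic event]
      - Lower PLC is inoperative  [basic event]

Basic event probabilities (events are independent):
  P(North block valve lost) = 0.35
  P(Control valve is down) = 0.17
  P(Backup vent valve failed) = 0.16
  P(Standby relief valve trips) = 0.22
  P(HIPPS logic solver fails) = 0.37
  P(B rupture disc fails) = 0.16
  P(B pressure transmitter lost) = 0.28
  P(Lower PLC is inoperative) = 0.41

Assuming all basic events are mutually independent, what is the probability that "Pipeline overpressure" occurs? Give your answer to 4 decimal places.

0.2609

P(Block path fails) [OR] = 1 − (1−0.35) × (1−0.17) = 0.460500
P(Vent line fails) [AND] = 0.22 × 0.37 = 0.081400
P(HIPPS stage down) [AND] = 0.460500 × 0.16 × 0.081400 = 0.005998
P(Shutdown chain unavailable) [AND] = 0.28 × 0.41 = 0.114800
P(Relief train unavailable) [OR] = 1 − (1−0.16) × (1−0.114800) = 0.256432
P(Pipeline overpressure) [OR] = 1 − (1−0.005998) × (1−0.256432) = 0.260892
Rounded to 4 decimal places: P(Pipeline overpressure) ≈ 0.2609.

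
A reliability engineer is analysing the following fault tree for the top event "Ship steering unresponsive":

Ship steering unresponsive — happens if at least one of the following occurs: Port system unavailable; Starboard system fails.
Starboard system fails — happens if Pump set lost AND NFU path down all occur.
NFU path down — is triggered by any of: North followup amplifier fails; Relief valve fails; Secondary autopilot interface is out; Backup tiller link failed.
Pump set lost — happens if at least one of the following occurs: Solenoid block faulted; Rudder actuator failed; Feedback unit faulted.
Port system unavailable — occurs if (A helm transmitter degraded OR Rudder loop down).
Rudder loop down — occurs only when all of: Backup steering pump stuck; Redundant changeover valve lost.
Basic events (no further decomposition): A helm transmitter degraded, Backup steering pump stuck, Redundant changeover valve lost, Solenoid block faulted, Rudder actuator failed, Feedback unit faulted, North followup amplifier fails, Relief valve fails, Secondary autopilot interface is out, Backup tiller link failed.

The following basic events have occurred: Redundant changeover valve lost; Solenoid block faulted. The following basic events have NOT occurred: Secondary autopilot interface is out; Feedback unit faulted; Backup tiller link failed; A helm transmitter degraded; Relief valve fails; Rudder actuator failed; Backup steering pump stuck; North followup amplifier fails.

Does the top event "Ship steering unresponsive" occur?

Rudder loop down [AND]: Backup steering pump stuck=not, Redundant changeover valve lost=occurs → not all inputs occur → does not occur.
Port system unavailable [OR]: A helm transmitter degraded=not, Rudder loop down=not → no input occurs → does not occur.
Pump set lost [OR]: Solenoid block faulted=occurs, Rudder actuator failed=not, Feedback unit faulted=not → at least one input occurs → occurs.
NFU path down [OR]: North followup amplifier fails=not, Relief valve fails=not, Secondary autopilot interface is out=not, Backup tiller link failed=not → no input occurs → does not occur.
Starboard system fails [AND]: Pump set lost=occurs, NFU path down=not → not all inputs occur → does not occur.
Ship steering unresponsive [OR]: Port system unavailable=not, Starboard system fails=not → no input occurs → does not occur.

No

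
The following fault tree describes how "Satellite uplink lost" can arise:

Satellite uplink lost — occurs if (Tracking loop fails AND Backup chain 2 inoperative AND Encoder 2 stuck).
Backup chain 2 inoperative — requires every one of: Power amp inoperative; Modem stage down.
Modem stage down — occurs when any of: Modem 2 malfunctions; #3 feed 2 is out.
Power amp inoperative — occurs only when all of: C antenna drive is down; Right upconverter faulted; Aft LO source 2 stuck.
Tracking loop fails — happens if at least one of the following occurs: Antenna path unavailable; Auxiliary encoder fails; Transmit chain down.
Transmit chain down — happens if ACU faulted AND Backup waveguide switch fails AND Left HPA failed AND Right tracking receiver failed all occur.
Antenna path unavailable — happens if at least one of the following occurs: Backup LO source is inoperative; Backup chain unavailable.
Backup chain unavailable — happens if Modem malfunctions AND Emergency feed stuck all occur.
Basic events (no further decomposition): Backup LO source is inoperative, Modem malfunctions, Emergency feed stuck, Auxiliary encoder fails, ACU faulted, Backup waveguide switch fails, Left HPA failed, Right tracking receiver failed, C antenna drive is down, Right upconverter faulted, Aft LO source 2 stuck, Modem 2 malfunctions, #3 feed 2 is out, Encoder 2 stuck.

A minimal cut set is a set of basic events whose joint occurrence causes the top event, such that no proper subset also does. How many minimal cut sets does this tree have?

Backup chain unavailable [AND]: one cut set from each child combined → 1 × 1 = 1 cut set(s).
Antenna path unavailable [OR]: union of children's cut sets → 2 cut set(s).
Transmit chain down [AND]: one cut set from each child combined → 1 × 1 × 1 × 1 = 1 cut set(s).
Tracking loop fails [OR]: union of children's cut sets → 4 cut set(s).
Power amp inoperative [AND]: one cut set from each child combined → 1 × 1 × 1 = 1 cut set(s).
Modem stage down [OR]: union of children's cut sets → 2 cut set(s).
Backup chain 2 inoperative [AND]: one cut set from each child combined → 1 × 2 = 2 cut set(s).
Satellite uplink lost [AND]: one cut set from each child combined → 4 × 2 × 1 = 8 cut set(s).
Minimal cut sets: {Aft LO source 2 stuck, Backup LO source is inoperative, C antenna drive is down, Encoder 2 stuck, Modem 2 malfunctions, Right upconverter faulted}; {#3 feed 2 is out, Aft LO source 2 stuck, Backup LO source is inoperative, C antenna drive is down, Encoder 2 stuck, Right upconverter faulted}; {Aft LO source 2 stuck, C antenna drive is down, Emergency feed stuck, Encoder 2 stuck, Modem 2 malfunctions, Modem malfunctions, Right upconverter faulted}; {#3 feed 2 is out, Aft LO source 2 stuck, C antenna drive is down, Emergency feed stuck, Encoder 2 stuck, Modem malfunctions, Right upconverter faulted}; {Aft LO source 2 stuck, Auxiliary encoder fails, C antenna drive is down, Encoder 2 stuck, Modem 2 malfunctions, Right upconverter faulted}; {#3 feed 2 is out, Aft LO source 2 stuck, Auxiliary encoder fails, C antenna drive is down, Encoder 2 stuck, Right upconverter faulted}; {ACU faulted, Aft LO source 2 stuck, Backup waveguide switch fails, C antenna drive is down, Encoder 2 stuck, Left HPA failed, Modem 2 malfunctions, Right tracking receiver failed, Right upconverter faulted}; {#3 feed 2 is out, ACU faulted, Aft LO source 2 stuck, Backup waveguide switch fails, C antenna drive is down, Encoder 2 stuck, Left HPA failed, Right tracking receiver failed, Right upconverter faulted}.

8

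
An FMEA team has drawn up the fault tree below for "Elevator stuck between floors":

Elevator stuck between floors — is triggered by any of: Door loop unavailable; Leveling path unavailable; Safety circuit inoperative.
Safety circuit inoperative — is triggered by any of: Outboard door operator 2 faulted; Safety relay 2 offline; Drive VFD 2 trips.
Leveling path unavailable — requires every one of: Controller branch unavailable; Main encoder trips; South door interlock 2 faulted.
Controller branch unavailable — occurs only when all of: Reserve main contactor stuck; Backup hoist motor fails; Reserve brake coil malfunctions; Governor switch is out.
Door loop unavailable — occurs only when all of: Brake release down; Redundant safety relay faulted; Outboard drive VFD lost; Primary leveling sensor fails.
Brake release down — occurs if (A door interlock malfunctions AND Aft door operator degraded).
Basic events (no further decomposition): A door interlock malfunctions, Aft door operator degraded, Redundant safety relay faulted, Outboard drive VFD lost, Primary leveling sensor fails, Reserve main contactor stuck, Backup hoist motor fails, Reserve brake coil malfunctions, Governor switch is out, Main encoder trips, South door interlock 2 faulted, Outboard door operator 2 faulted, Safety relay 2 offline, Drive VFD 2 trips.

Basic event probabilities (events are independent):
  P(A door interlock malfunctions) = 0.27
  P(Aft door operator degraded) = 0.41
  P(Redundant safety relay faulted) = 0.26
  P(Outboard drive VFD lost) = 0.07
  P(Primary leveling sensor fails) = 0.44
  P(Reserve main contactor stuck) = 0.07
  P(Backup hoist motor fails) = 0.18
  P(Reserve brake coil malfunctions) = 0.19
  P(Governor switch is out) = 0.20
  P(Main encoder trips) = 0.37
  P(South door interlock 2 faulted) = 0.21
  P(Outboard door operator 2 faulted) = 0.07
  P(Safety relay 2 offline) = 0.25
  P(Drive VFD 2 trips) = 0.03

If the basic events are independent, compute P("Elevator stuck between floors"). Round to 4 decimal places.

0.3240

P(Brake release down) [AND] = 0.27 × 0.41 = 0.110700
P(Door loop unavailable) [AND] = 0.110700 × 0.26 × 0.07 × 0.44 = 0.000886
P(Controller branch unavailable) [AND] = 0.07 × 0.18 × 0.19 × 0.20 = 0.000479
P(Leveling path unavailable) [AND] = 0.000479 × 0.37 × 0.21 = 0.000037
P(Safety circuit inoperative) [OR] = 1 − (1−0.07) × (1−0.25) × (1−0.03) = 0.323425
P(Elevator stuck between floors) [OR] = 1 − (1−0.000886) × (1−0.000037) × (1−0.323425) = 0.324049
Rounded to 4 decimal places: P(Elevator stuck between floors) ≈ 0.3240.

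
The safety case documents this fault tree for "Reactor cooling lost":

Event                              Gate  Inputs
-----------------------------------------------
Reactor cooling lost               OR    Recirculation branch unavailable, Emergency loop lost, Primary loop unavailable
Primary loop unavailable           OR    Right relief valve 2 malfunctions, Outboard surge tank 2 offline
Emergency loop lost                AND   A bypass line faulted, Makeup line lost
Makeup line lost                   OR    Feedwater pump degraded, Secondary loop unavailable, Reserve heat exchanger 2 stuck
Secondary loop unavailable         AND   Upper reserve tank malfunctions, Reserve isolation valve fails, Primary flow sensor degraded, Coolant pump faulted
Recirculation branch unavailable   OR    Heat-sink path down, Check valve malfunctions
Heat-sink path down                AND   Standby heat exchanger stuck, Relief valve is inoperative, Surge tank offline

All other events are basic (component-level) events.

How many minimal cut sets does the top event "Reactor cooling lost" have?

7

Heat-sink path down [AND]: one cut set from each child combined → 1 × 1 × 1 = 1 cut set(s).
Recirculation branch unavailable [OR]: union of children's cut sets → 2 cut set(s).
Secondary loop unavailable [AND]: one cut set from each child combined → 1 × 1 × 1 × 1 = 1 cut set(s).
Makeup line lost [OR]: union of children's cut sets → 3 cut set(s).
Emergency loop lost [AND]: one cut set from each child combined → 1 × 3 = 3 cut set(s).
Primary loop unavailable [OR]: union of children's cut sets → 2 cut set(s).
Reactor cooling lost [OR]: union of children's cut sets → 7 cut set(s).
Minimal cut sets: {Relief valve is inoperative, Standby heat exchanger stuck, Surge tank offline}; {Check valve malfunctions}; {A bypass line faulted, Feedwater pump degraded}; {A bypass line faulted, Coolant pump faulted, Primary flow sensor degraded, Reserve isolation valve fails, Upper reserve tank malfunctions}; {A bypass line faulted, Reserve heat exchanger 2 stuck}; {Right relief valve 2 malfunctions}; {Outboard surge tank 2 offline}.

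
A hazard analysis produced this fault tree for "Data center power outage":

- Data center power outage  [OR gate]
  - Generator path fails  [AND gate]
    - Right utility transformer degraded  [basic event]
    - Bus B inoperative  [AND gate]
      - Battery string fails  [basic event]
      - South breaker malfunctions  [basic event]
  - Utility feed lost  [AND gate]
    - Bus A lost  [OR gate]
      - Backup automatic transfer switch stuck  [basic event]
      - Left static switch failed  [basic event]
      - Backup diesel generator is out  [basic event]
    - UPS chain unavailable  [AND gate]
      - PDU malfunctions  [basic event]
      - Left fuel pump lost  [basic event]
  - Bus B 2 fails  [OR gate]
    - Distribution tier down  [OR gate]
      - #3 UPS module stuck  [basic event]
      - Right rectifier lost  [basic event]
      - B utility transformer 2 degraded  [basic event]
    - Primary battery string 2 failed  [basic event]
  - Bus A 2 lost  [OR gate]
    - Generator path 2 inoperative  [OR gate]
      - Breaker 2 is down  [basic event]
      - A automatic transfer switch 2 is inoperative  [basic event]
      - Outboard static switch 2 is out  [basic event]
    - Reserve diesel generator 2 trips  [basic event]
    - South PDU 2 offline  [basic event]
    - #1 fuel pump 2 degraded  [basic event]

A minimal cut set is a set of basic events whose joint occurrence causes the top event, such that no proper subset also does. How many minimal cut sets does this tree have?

14

Bus B inoperative [AND]: one cut set from each child combined → 1 × 1 = 1 cut set(s).
Generator path fails [AND]: one cut set from each child combined → 1 × 1 = 1 cut set(s).
Bus A lost [OR]: union of children's cut sets → 3 cut set(s).
UPS chain unavailable [AND]: one cut set from each child combined → 1 × 1 = 1 cut set(s).
Utility feed lost [AND]: one cut set from each child combined → 3 × 1 = 3 cut set(s).
Distribution tier down [OR]: union of children's cut sets → 3 cut set(s).
Bus B 2 fails [OR]: union of children's cut sets → 4 cut set(s).
Generator path 2 inoperative [OR]: union of children's cut sets → 3 cut set(s).
Bus A 2 lost [OR]: union of children's cut sets → 6 cut set(s).
Data center power outage [OR]: union of children's cut sets → 14 cut set(s).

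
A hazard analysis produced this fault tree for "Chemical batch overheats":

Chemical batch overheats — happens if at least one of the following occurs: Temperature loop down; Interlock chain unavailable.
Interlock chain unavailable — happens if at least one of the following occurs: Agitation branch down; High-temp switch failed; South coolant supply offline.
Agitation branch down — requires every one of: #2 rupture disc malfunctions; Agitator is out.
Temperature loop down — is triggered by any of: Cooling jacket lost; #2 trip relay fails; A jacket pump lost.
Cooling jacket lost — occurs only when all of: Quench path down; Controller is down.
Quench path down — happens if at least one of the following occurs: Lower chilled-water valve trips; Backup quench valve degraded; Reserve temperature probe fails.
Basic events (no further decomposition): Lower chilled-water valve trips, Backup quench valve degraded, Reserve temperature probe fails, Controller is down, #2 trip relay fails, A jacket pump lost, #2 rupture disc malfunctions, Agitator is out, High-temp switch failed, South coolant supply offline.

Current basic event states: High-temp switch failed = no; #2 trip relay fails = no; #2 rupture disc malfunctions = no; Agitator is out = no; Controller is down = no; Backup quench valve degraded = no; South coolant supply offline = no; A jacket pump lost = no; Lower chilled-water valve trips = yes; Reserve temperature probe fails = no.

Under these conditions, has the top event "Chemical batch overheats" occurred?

No

Quench path down [OR]: Lower chilled-water valve trips=occurs, Backup quench valve degraded=not, Reserve temperature probe fails=not → at least one input occurs → occurs.
Cooling jacket lost [AND]: Quench path down=occurs, Controller is down=not → not all inputs occur → does not occur.
Temperature loop down [OR]: Cooling jacket lost=not, #2 trip relay fails=not, A jacket pump lost=not → no input occurs → does not occur.
Agitation branch down [AND]: #2 rupture disc malfunctions=not, Agitator is out=not → not all inputs occur → does not occur.
Interlock chain unavailable [OR]: Agitation branch down=not, High-temp switch failed=not, South coolant supply offline=not → no input occurs → does not occur.
Chemical batch overheats [OR]: Temperature loop down=not, Interlock chain unavailable=not → no input occurs → does not occur.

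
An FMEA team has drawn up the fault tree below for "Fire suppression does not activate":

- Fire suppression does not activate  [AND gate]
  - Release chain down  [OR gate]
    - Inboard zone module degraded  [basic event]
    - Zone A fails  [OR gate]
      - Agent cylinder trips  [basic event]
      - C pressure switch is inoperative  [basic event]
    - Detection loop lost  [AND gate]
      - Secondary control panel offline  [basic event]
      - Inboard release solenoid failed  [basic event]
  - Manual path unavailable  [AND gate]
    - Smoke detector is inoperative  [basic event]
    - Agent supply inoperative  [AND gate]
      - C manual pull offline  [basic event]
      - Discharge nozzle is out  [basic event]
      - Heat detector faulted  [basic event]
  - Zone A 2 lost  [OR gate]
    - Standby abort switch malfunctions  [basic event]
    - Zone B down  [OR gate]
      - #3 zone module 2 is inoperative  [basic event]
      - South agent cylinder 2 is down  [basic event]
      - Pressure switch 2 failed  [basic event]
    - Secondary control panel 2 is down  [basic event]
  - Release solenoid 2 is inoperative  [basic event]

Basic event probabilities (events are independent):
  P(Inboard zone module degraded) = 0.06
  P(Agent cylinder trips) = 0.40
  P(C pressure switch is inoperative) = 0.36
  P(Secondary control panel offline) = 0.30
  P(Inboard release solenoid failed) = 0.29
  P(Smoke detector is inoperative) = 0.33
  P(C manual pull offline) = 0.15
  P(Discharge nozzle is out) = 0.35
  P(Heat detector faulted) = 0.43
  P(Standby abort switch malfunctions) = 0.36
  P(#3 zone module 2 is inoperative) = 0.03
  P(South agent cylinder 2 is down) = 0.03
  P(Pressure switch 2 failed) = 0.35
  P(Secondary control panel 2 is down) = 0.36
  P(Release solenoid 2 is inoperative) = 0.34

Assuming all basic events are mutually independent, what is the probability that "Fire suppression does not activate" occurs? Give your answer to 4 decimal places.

P(Zone A fails) [OR] = 1 − (1−0.40) × (1−0.36) = 0.616000
P(Detection loop lost) [AND] = 0.30 × 0.29 = 0.087000
P(Release chain down) [OR] = 1 − (1−0.06) × (1−0.616000) × (1−0.087000) = 0.670444
P(Agent supply inoperative) [AND] = 0.15 × 0.35 × 0.43 = 0.022575
P(Manual path unavailable) [AND] = 0.33 × 0.022575 = 0.007450
P(Zone B down) [OR] = 1 − (1−0.03) × (1−0.03) × (1−0.35) = 0.388415
P(Zone A 2 lost) [OR] = 1 − (1−0.36) × (1−0.388415) × (1−0.36) = 0.749495
P(Fire suppression does not activate) [AND] = 0.670444 × 0.007450 × 0.749495 × 0.34 = 0.001273
Rounded to 4 decimal places: P(Fire suppression does not activate) ≈ 0.0013.

0.0013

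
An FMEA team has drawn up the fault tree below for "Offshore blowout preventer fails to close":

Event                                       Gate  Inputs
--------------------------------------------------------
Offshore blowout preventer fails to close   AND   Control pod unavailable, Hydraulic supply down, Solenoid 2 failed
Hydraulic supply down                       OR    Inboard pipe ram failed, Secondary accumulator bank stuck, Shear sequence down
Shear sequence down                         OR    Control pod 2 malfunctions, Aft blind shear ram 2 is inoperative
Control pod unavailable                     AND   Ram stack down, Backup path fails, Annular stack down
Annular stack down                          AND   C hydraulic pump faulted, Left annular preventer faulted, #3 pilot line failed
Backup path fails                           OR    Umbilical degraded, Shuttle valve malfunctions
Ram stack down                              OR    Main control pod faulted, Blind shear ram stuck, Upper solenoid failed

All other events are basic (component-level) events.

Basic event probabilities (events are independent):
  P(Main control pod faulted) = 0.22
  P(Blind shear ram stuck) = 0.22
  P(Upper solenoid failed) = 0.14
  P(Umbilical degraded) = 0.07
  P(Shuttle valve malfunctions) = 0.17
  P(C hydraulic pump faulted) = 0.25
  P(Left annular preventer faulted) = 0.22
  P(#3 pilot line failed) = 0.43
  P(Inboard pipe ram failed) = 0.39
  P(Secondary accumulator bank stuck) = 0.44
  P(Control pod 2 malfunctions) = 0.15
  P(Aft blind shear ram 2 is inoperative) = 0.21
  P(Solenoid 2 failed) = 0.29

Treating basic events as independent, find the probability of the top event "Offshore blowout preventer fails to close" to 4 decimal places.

P(Ram stack down) [OR] = 1 − (1−0.22) × (1−0.22) × (1−0.14) = 0.476776
P(Backup path fails) [OR] = 1 − (1−0.07) × (1−0.17) = 0.228100
P(Annular stack down) [AND] = 0.25 × 0.22 × 0.43 = 0.023650
P(Control pod unavailable) [AND] = 0.476776 × 0.228100 × 0.023650 = 0.002572
P(Shear sequence down) [OR] = 1 − (1−0.15) × (1−0.21) = 0.328500
P(Hydraulic supply down) [OR] = 1 − (1−0.39) × (1−0.44) × (1−0.328500) = 0.770616
P(Offshore blowout preventer fails to close) [AND] = 0.002572 × 0.770616 × 0.29 = 0.000575
Rounded to 4 decimal places: P(Offshore blowout preventer fails to close) ≈ 0.0006.

0.0006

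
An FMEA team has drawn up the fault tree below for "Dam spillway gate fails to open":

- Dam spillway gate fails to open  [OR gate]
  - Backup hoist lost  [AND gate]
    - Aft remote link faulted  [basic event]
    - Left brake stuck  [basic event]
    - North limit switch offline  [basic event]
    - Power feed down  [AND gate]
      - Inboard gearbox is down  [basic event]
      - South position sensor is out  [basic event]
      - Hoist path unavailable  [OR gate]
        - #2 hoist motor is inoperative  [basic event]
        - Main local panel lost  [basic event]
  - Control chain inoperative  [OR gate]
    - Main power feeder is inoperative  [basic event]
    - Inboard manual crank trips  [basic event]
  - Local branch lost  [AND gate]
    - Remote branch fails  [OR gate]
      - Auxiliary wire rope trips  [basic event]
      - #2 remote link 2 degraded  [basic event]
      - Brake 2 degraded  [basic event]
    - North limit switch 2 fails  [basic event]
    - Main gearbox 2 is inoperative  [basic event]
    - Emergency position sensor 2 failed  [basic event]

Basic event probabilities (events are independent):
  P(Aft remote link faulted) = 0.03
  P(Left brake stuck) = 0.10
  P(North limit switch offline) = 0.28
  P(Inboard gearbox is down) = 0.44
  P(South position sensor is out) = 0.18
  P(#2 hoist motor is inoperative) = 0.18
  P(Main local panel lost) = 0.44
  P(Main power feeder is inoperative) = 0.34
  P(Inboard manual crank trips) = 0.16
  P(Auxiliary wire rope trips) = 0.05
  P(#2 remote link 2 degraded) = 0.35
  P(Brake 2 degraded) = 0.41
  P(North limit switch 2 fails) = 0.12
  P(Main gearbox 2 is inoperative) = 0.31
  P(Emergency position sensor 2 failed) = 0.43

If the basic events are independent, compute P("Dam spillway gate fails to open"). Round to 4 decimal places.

0.4513

P(Hoist path unavailable) [OR] = 1 − (1−0.18) × (1−0.44) = 0.540800
P(Power feed down) [AND] = 0.44 × 0.18 × 0.540800 = 0.042831
P(Backup hoist lost) [AND] = 0.03 × 0.10 × 0.28 × 0.042831 = 0.000036
P(Control chain inoperative) [OR] = 1 − (1−0.34) × (1−0.16) = 0.445600
P(Remote branch fails) [OR] = 1 − (1−0.05) × (1−0.35) × (1−0.41) = 0.635675
P(Local branch lost) [AND] = 0.635675 × 0.12 × 0.31 × 0.43 = 0.010168
P(Dam spillway gate fails to open) [OR] = 1 − (1−0.000036) × (1−0.445600) × (1−0.010168) = 0.451257
Rounded to 4 decimal places: P(Dam spillway gate fails to open) ≈ 0.4513.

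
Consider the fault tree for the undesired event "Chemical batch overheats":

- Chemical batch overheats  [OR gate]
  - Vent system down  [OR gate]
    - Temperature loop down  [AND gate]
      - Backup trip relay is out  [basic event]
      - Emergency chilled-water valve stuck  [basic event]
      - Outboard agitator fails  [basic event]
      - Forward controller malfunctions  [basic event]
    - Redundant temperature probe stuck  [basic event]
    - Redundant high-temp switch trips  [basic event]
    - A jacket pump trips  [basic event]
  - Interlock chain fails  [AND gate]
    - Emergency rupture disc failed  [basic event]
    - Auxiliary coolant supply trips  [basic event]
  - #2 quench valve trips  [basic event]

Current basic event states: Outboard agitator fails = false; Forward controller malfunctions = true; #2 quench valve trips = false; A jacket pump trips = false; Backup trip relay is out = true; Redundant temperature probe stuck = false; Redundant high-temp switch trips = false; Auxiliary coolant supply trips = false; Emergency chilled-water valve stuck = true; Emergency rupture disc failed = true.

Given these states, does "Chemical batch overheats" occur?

Temperature loop down [AND]: Backup trip relay is out=occurs, Emergency chilled-water valve stuck=occurs, Outboard agitator fails=not, Forward controller malfunctions=occurs → not all inputs occur → does not occur.
Vent system down [OR]: Temperature loop down=not, Redundant temperature probe stuck=not, Redundant high-temp switch trips=not, A jacket pump trips=not → no input occurs → does not occur.
Interlock chain fails [AND]: Emergency rupture disc failed=occurs, Auxiliary coolant supply trips=not → not all inputs occur → does not occur.
Chemical batch overheats [OR]: Vent system down=not, Interlock chain fails=not, #2 quench valve trips=not → no input occurs → does not occur.

No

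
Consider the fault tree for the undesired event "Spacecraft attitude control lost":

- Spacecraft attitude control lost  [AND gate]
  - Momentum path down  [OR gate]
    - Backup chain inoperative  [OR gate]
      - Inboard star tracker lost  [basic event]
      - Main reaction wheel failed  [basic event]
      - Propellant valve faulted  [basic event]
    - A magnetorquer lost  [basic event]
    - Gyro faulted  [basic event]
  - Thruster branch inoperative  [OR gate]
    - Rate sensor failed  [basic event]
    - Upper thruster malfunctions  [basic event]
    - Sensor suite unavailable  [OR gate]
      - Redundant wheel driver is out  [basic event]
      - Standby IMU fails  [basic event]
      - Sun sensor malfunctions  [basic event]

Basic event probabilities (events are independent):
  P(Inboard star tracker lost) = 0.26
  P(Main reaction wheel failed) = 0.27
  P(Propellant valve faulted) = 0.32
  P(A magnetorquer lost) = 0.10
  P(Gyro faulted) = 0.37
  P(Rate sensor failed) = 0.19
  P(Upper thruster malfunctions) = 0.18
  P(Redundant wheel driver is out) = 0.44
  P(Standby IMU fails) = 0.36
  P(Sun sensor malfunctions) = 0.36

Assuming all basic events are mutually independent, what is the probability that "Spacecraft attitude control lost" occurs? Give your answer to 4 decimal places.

P(Backup chain inoperative) [OR] = 1 − (1−0.26) × (1−0.27) × (1−0.32) = 0.632664
P(Momentum path down) [OR] = 1 − (1−0.632664) × (1−0.10) × (1−0.37) = 0.791720
P(Sensor suite unavailable) [OR] = 1 − (1−0.44) × (1−0.36) × (1−0.36) = 0.770624
P(Thruster branch inoperative) [OR] = 1 − (1−0.19) × (1−0.18) × (1−0.770624) = 0.847648
P(Spacecraft attitude control lost) [AND] = 0.791720 × 0.847648 = 0.671100
Rounded to 4 decimal places: P(Spacecraft attitude control lost) ≈ 0.6711.

0.6711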